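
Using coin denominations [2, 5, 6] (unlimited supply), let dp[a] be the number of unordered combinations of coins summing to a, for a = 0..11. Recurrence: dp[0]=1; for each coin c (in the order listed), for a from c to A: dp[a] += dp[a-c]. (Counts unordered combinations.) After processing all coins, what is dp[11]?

2

after  coin     0     1     2     3     4     5     6     7     8     9    10    11
          2     1     0     1     0     1     0     1     0     1     0     1     0
          5     1     0     1     0     1     1     1     1     1     1     2     1
          6     1     0     1     0     1     1     2     1     2     1     3     2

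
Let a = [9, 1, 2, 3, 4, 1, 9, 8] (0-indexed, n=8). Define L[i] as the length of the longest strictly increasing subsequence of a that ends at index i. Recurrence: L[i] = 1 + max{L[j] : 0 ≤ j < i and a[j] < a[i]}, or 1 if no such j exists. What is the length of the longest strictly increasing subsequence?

   i    0    1    2    3    4    5    6    7
a[i]    9    1    2    3    4    1    9    8
L[i]    1    1    2    3    4    1    5    5

5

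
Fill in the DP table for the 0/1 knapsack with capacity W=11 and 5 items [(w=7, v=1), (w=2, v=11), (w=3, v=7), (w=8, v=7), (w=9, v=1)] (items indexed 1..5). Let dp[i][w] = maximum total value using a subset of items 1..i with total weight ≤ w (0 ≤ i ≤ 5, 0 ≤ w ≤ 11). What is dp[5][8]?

i\w   0   1   2   3   4   5   6   7   8   9  10  11
  0   0   0   0   0   0   0   0   0   0   0   0   0
  1   0   0   0   0   0   0   0   1   1   1   1   1
  2   0   0  11  11  11  11  11  11  11  12  12  12
  3   0   0  11  11  11  18  18  18  18  18  18  18
  4   0   0  11  11  11  18  18  18  18  18  18  18
  5   0   0  11  11  11  18  18  18  18  18  18  18

18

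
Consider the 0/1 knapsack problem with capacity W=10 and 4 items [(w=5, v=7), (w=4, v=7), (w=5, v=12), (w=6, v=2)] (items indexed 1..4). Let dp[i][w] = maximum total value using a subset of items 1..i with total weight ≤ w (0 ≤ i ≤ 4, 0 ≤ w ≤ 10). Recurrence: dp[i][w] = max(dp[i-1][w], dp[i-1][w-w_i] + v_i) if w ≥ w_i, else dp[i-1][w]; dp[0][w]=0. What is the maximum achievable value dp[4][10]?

i\w   0   1   2   3   4   5   6   7   8   9  10
  0   0   0   0   0   0   0   0   0   0   0   0
  1   0   0   0   0   0   7   7   7   7   7   7
  2   0   0   0   0   7   7   7   7   7  14  14
  3   0   0   0   0   7  12  12  12  12  19  19
  4   0   0   0   0   7  12  12  12  12  19  19

19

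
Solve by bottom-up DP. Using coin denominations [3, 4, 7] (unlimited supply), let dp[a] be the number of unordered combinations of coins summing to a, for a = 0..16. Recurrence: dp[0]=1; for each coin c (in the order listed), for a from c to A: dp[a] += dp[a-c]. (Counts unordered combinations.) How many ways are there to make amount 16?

after  coin     0     1     2     3     4     5     6     7     8     9    10    11    12    13    14    15    16
          3     1     0     0     1     0     0     1     0     0     1     0     0     1     0     0     1     0
          4     1     0     0     1     1     0     1     1     1     1     1     1     2     1     1     2     2
          7     1     0     0     1     1     0     1     2     1     1     2     2     2     2     3     3     3

3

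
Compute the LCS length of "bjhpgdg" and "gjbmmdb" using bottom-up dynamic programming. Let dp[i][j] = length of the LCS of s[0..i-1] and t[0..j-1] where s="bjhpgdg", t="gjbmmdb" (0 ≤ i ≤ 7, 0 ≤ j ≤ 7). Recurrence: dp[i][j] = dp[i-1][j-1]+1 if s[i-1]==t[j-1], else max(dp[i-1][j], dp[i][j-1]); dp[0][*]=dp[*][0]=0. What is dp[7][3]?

   ''  g  j  b  m  m  d  b
''  0  0  0  0  0  0  0  0
 b  0  0  0  1  1  1  1  1
 j  0  0  1  1  1  1  1  1
 h  0  0  1  1  1  1  1  1
 p  0  0  1  1  1  1  1  1
 g  0  1  1  1  1  1  1  1
 d  0  1  1  1  1  1  2  2
 g  0  1  1  1  1  1  2  2

1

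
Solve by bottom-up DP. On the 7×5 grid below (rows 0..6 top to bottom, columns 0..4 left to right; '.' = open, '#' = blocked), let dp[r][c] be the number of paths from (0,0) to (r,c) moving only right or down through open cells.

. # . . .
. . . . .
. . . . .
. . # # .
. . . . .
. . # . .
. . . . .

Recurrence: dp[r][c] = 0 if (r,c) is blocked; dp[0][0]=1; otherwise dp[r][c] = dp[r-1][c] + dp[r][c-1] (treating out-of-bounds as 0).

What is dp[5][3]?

4

r\c   0   1   2   3   4
  0   1   0   0   0   0
  1   1   1   1   1   1
  2   1   2   3   4   5
  3   1   3   0   0   5
  4   1   4   4   4   9
  5   1   5   0   4  13
  6   1   6   6  10  23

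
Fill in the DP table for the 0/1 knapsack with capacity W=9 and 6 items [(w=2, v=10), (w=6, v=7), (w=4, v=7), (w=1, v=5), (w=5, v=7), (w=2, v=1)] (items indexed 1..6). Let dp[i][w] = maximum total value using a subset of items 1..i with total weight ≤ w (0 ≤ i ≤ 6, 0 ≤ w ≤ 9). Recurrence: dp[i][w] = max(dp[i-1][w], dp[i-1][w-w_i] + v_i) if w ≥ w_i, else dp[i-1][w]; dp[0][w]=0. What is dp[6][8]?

22

i\w   0   1   2   3   4   5   6   7   8   9
  0   0   0   0   0   0   0   0   0   0   0
  1   0   0  10  10  10  10  10  10  10  10
  2   0   0  10  10  10  10  10  10  17  17
  3   0   0  10  10  10  10  17  17  17  17
  4   0   5  10  15  15  15  17  22  22  22
  5   0   5  10  15  15  15  17  22  22  22
  6   0   5  10  15  15  16  17  22  22  23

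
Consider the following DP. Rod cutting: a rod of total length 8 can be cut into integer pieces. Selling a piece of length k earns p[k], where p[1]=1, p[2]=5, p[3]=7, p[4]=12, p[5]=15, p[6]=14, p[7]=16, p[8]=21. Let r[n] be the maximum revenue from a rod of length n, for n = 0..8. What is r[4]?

   n    0    1    2    3    4    5    6    7    8
r[n]    0    1    5    7   12   15   17   20   24

12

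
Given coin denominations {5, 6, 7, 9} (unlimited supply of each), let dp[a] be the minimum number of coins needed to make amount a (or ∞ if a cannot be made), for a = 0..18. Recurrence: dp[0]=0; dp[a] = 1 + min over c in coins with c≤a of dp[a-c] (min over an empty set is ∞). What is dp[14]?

2

 a  0  1  2  3  4  5  6  7  8  9 10 11 12 13 14 15 16 17 18
dp  0  -  -  -  -  1  1  1  -  1  2  2  2  2  2  2  2  3  2
(- denotes ∞ / unreachable)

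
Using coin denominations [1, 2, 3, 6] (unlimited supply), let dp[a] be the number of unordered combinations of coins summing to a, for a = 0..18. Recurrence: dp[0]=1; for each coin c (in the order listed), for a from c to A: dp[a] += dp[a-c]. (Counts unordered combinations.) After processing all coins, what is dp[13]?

30

after  coin     0     1     2     3     4     5     6     7     8     9    10    11    12    13    14    15    16    17    18
          1     1     1     1     1     1     1     1     1     1     1     1     1     1     1     1     1     1     1     1
          2     1     1     2     2     3     3     4     4     5     5     6     6     7     7     8     8     9     9    10
          3     1     1     2     3     4     5     7     8    10    12    14    16    19    21    24    27    30    33    37
          6     1     1     2     3     4     5     8     9    12    15    18    21    27    30    36    42    48    54    64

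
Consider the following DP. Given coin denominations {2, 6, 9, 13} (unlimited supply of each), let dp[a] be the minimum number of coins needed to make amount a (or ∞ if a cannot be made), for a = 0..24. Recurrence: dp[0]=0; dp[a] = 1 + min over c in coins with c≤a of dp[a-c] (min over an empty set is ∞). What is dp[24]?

3

 a  0  1  2  3  4  5  6  7  8  9 10 11 12 13 14 15 16 17 18 19 20 21 22 23 24
dp  0  -  1  -  2  -  1  -  2  1  3  2  2  1  3  2  4  3  2  2  3  3  2  4  3
(- denotes ∞ / unreachable)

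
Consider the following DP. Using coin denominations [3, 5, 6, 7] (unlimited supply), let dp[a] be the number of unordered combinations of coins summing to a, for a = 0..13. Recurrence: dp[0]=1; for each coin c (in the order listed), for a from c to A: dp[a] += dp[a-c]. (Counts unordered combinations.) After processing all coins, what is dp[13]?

3

after  coin     0     1     2     3     4     5     6     7     8     9    10    11    12    13
          3     1     0     0     1     0     0     1     0     0     1     0     0     1     0
          5     1     0     0     1     0     1     1     0     1     1     1     1     1     1
          6     1     0     0     1     0     1     2     0     1     2     1     2     3     1
          7     1     0     0     1     0     1     2     1     1     2     2     2     4     3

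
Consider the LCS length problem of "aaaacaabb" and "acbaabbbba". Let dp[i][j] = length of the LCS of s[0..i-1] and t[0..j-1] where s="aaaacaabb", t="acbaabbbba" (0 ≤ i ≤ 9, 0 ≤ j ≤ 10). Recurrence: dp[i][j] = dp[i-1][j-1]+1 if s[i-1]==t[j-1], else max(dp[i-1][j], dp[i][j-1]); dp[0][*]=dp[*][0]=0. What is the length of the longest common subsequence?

6

   ''  a  c  b  a  a  b  b  b  b  a
''  0  0  0  0  0  0  0  0  0  0  0
 a  0  1  1  1  1  1  1  1  1  1  1
 a  0  1  1  1  2  2  2  2  2  2  2
 a  0  1  1  1  2  3  3  3  3  3  3
 a  0  1  1  1  2  3  3  3  3  3  4
 c  0  1  2  2  2  3  3  3  3  3  4
 a  0  1  2  2  3  3  3  3  3  3  4
 a  0  1  2  2  3  4  4  4  4  4  4
 b  0  1  2  3  3  4  5  5  5  5  5
 b  0  1  2  3  3  4  5  6  6  6  6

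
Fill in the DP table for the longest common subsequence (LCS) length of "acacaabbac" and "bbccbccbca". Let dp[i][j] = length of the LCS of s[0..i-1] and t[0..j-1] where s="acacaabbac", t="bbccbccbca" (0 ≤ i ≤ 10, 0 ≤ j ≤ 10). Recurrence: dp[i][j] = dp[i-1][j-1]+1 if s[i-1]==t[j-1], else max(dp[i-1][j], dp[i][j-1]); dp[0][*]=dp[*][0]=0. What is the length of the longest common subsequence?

5

   ''  b  b  c  c  b  c  c  b  c  a
''  0  0  0  0  0  0  0  0  0  0  0
 a  0  0  0  0  0  0  0  0  0  0  1
 c  0  0  0  1  1  1  1  1  1  1  1
 a  0  0  0  1  1  1  1  1  1  1  2
 c  0  0  0  1  2  2  2  2  2  2  2
 a  0  0  0  1  2  2  2  2  2  2  3
 a  0  0  0  1  2  2  2  2  2  2  3
 b  0  1  1  1  2  3  3  3  3  3  3
 b  0  1  2  2  2  3  3  3  4  4  4
 a  0  1  2  2  2  3  3  3  4  4  5
 c  0  1  2  3  3  3  4  4  4  5  5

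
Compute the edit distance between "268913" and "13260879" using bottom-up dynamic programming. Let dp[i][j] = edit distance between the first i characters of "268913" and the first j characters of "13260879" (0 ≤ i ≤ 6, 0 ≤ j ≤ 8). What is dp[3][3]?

3

   ''  1  3  2  6  0  8  7  9
''  0  1  2  3  4  5  6  7  8
 2  1  1  2  2  3  4  5  6  7
 6  2  2  2  3  2  3  4  5  6
 8  3  3  3  3  3  3  3  4  5
 9  4  4  4  4  4  4  4  4  4
 1  5  4  5  5  5  5  5  5  5
 3  6  5  4  5  6  6  6  6  6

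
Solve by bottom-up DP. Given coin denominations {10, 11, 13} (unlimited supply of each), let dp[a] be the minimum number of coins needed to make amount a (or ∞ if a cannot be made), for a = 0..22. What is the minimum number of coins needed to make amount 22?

 a  0  1  2  3  4  5  6  7  8  9 10 11 12 13 14 15 16 17 18 19 20 21 22
dp  0  -  -  -  -  -  -  -  -  -  1  1  -  1  -  -  -  -  -  -  2  2  2
(- denotes ∞ / unreachable)

2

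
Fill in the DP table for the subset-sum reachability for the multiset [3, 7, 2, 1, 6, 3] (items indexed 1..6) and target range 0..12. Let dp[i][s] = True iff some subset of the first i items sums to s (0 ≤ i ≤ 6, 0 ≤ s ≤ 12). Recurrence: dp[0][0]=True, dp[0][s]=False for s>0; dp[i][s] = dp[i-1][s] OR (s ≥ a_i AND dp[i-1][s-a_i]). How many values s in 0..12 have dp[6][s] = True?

i\s   0   1   2   3   4   5   6   7   8   9  10  11  12
  0   T   F   F   F   F   F   F   F   F   F   F   F   F
  1   T   F   F   T   F   F   F   F   F   F   F   F   F
  2   T   F   F   T   F   F   F   T   F   F   T   F   F
  3   T   F   T   T   F   T   F   T   F   T   T   F   T
  4   T   T   T   T   T   T   T   T   T   T   T   T   T
  5   T   T   T   T   T   T   T   T   T   T   T   T   T
  6   T   T   T   T   T   T   T   T   T   T   T   T   T

13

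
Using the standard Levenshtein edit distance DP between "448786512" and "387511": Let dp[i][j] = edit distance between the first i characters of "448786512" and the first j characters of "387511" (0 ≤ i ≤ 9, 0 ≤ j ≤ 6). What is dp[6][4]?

   ''  3  8  7  5  1  1
''  0  1  2  3  4  5  6
 4  1  1  2  3  4  5  6
 4  2  2  2  3  4  5  6
 8  3  3  2  3  4  5  6
 7  4  4  3  2  3  4  5
 8  5  5  4  3  3  4  5
 6  6  6  5  4  4  4  5
 5  7  7  6  5  4  5  5
 1  8  8  7  6  5  4  5
 2  9  9  8  7  6  5  5

4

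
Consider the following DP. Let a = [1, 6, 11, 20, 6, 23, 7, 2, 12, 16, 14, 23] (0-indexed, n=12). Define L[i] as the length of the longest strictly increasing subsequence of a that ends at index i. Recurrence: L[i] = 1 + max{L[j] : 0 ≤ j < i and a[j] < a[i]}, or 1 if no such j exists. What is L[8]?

4

   i    0    1    2    3    4    5    6    7    8    9   10   11
a[i]    1    6   11   20    6   23    7    2   12   16   14   23
L[i]    1    2    3    4    2    5    3    2    4    5    5    6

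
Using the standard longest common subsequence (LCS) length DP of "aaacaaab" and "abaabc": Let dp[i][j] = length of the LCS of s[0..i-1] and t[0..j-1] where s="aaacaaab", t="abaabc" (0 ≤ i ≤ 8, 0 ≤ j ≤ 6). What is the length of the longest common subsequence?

   ''  a  b  a  a  b  c
''  0  0  0  0  0  0  0
 a  0  1  1  1  1  1  1
 a  0  1  1  2  2  2  2
 a  0  1  1  2  3  3  3
 c  0  1  1  2  3  3  4
 a  0  1  1  2  3  3  4
 a  0  1  1  2  3  3  4
 a  0  1  1  2  3  3  4
 b  0  1  2  2  3  4  4

4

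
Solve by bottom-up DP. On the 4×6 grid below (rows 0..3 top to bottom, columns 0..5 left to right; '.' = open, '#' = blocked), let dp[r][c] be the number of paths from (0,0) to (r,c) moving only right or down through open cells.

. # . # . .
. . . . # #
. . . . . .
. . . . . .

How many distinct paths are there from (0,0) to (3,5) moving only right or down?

r\c   0   1   2   3   4   5
  0   1   0   0   0   0   0
  1   1   1   1   1   0   0
  2   1   2   3   4   4   4
  3   1   3   6  10  14  18

18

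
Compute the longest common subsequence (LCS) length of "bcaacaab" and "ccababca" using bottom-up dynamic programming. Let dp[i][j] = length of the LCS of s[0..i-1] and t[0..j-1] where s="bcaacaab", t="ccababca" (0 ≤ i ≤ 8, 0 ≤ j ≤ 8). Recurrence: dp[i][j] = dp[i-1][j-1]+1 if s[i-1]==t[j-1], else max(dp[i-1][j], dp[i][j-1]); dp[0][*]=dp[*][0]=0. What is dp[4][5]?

   ''  c  c  a  b  a  b  c  a
''  0  0  0  0  0  0  0  0  0
 b  0  0  0  0  1  1  1  1  1
 c  0  1  1  1  1  1  1  2  2
 a  0  1  1  2  2  2  2  2  3
 a  0  1  1  2  2  3  3  3  3
 c  0  1  2  2  2  3  3  4  4
 a  0  1  2  3  3  3  3  4  5
 a  0  1  2  3  3  4  4  4  5
 b  0  1  2  3  4  4  5  5  5

3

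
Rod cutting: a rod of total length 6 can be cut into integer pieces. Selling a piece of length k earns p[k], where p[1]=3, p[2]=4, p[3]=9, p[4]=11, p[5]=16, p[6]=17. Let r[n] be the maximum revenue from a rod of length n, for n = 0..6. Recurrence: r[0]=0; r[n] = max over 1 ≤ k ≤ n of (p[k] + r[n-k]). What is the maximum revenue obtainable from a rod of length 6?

   n    0    1    2    3    4    5    6
r[n]    0    3    6    9   12   16   19

19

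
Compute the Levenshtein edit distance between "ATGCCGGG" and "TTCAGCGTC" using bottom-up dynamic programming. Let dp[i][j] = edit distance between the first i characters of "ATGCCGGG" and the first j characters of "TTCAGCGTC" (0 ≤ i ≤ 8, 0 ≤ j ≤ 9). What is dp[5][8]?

5

   ''  T  T  C  A  G  C  G  T  C
''  0  1  2  3  4  5  6  7  8  9
 A  1  1  2  3  3  4  5  6  7  8
 T  2  1  1  2  3  4  5  6  6  7
 G  3  2  2  2  3  3  4  5  6  7
 C  4  3  3  2  3  4  3  4  5  6
 C  5  4  4  3  3  4  4  4  5  5
 G  6  5  5  4  4  3  4  4  5  6
 G  7  6  6  5  5  4  4  4  5  6
 G  8  7  7  6  6  5  5  4  5  6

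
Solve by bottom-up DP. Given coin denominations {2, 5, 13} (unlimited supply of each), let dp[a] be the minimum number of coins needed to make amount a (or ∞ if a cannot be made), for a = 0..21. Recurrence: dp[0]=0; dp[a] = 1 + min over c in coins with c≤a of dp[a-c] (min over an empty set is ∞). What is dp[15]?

2

 a  0  1  2  3  4  5  6  7  8  9 10 11 12 13 14 15 16 17 18 19 20 21
dp  0  -  1  -  2  1  3  2  4  3  2  4  3  1  4  2  5  3  2  4  3  5
(- denotes ∞ / unreachable)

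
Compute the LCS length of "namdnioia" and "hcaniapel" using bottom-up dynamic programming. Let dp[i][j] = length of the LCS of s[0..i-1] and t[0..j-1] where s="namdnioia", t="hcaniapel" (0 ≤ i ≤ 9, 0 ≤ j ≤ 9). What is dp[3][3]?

   ''  h  c  a  n  i  a  p  e  l
''  0  0  0  0  0  0  0  0  0  0
 n  0  0  0  0  1  1  1  1  1  1
 a  0  0  0  1  1  1  2  2  2  2
 m  0  0  0  1  1  1  2  2  2  2
 d  0  0  0  1  1  1  2  2  2  2
 n  0  0  0  1  2  2  2  2  2  2
 i  0  0  0  1  2  3  3  3  3  3
 o  0  0  0  1  2  3  3  3  3  3
 i  0  0  0  1  2  3  3  3  3  3
 a  0  0  0  1  2  3  4  4  4  4

1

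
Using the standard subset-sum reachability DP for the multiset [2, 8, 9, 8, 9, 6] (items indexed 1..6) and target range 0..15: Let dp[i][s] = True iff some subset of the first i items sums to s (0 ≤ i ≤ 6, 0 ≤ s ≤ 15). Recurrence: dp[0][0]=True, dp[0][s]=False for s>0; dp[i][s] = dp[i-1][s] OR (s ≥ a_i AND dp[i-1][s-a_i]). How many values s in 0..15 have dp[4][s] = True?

i\s   0   1   2   3   4   5   6   7   8   9  10  11  12  13  14  15
  0   T   F   F   F   F   F   F   F   F   F   F   F   F   F   F   F
  1   T   F   T   F   F   F   F   F   F   F   F   F   F   F   F   F
  2   T   F   T   F   F   F   F   F   T   F   T   F   F   F   F   F
  3   T   F   T   F   F   F   F   F   T   T   T   T   F   F   F   F
  4   T   F   T   F   F   F   F   F   T   T   T   T   F   F   F   F
  5   T   F   T   F   F   F   F   F   T   T   T   T   F   F   F   F
  6   T   F   T   F   F   F   T   F   T   T   T   T   F   F   T   T

6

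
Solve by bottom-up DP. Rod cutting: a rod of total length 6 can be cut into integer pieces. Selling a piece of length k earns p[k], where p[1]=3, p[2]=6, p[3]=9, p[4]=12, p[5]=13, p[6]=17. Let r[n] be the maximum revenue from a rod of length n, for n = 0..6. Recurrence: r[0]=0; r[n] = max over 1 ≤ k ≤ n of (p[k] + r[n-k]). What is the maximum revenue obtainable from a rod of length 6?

   n    0    1    2    3    4    5    6
r[n]    0    3    6    9   12   15   18

18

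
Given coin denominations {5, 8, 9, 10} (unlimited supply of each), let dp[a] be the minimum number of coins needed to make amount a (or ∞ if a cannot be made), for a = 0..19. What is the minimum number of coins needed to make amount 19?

 a  0  1  2  3  4  5  6  7  8  9 10 11 12 13 14 15 16 17 18 19
dp  0  -  -  -  -  1  -  -  1  1  1  -  -  2  2  2  2  2  2  2
(- denotes ∞ / unreachable)

2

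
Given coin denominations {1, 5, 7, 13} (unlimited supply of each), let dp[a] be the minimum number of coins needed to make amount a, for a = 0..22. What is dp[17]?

 a  0  1  2  3  4  5  6  7  8  9 10 11 12 13 14 15 16 17 18 19 20 21 22
dp  0  1  2  3  4  1  2  1  2  3  2  3  2  1  2  3  4  3  2  3  2  3  4

3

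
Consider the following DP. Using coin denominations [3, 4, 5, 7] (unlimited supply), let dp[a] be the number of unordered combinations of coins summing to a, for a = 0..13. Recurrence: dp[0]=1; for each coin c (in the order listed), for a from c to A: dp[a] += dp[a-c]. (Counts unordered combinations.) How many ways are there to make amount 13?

after  coin     0     1     2     3     4     5     6     7     8     9    10    11    12    13
          3     1     0     0     1     0     0     1     0     0     1     0     0     1     0
          4     1     0     0     1     1     0     1     1     1     1     1     1     2     1
          5     1     0     0     1     1     1     1     1     2     2     2     2     3     3
          7     1     0     0     1     1     1     1     2     2     2     3     3     4     4

4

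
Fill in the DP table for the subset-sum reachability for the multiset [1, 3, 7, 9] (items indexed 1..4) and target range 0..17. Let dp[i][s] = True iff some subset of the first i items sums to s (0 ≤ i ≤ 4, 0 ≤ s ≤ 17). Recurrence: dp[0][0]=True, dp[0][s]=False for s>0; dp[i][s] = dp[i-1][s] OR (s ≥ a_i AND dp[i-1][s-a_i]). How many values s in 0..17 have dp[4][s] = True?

13

i\s   0   1   2   3   4   5   6   7   8   9  10  11  12  13  14  15  16  17
  0   T   F   F   F   F   F   F   F   F   F   F   F   F   F   F   F   F   F
  1   T   T   F   F   F   F   F   F   F   F   F   F   F   F   F   F   F   F
  2   T   T   F   T   T   F   F   F   F   F   F   F   F   F   F   F   F   F
  3   T   T   F   T   T   F   F   T   T   F   T   T   F   F   F   F   F   F
  4   T   T   F   T   T   F   F   T   T   T   T   T   T   T   F   F   T   T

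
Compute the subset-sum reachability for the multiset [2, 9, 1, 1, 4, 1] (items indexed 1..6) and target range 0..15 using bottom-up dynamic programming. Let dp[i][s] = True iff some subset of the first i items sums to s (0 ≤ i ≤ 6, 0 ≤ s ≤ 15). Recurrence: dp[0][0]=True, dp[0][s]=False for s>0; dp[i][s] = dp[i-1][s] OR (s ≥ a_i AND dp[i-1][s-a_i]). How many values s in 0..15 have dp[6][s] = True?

i\s   0   1   2   3   4   5   6   7   8   9  10  11  12  13  14  15
  0   T   F   F   F   F   F   F   F   F   F   F   F   F   F   F   F
  1   T   F   T   F   F   F   F   F   F   F   F   F   F   F   F   F
  2   T   F   T   F   F   F   F   F   F   T   F   T   F   F   F   F
  3   T   T   T   T   F   F   F   F   F   T   T   T   T   F   F   F
  4   T   T   T   T   T   F   F   F   F   T   T   T   T   T   F   F
  5   T   T   T   T   T   T   T   T   T   T   T   T   T   T   T   T
  6   T   T   T   T   T   T   T   T   T   T   T   T   T   T   T   T

16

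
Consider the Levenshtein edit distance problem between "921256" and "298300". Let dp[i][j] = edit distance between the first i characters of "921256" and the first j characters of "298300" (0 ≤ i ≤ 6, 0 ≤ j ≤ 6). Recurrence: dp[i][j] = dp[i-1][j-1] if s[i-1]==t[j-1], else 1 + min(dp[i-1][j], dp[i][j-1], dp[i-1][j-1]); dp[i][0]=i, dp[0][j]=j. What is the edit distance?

6

   ''  2  9  8  3  0  0
''  0  1  2  3  4  5  6
 9  1  1  1  2  3  4  5
 2  2  1  2  2  3  4  5
 1  3  2  2  3  3  4  5
 2  4  3  3  3  4  4  5
 5  5  4  4  4  4  5  5
 6  6  5  5  5  5  5  6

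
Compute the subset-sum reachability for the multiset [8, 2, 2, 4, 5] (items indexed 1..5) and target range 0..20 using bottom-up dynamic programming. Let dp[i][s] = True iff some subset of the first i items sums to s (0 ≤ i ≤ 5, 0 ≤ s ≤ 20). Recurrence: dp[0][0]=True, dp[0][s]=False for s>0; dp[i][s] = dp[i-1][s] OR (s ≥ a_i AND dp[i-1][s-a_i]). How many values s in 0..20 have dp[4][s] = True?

9

i\s   0   1   2   3   4   5   6   7   8   9  10  11  12  13  14  15  16  17  18  19  20
  0   T   F   F   F   F   F   F   F   F   F   F   F   F   F   F   F   F   F   F   F   F
  1   T   F   F   F   F   F   F   F   T   F   F   F   F   F   F   F   F   F   F   F   F
  2   T   F   T   F   F   F   F   F   T   F   T   F   F   F   F   F   F   F   F   F   F
  3   T   F   T   F   T   F   F   F   T   F   T   F   T   F   F   F   F   F   F   F   F
  4   T   F   T   F   T   F   T   F   T   F   T   F   T   F   T   F   T   F   F   F   F
  5   T   F   T   F   T   T   T   T   T   T   T   T   T   T   T   T   T   T   F   T   F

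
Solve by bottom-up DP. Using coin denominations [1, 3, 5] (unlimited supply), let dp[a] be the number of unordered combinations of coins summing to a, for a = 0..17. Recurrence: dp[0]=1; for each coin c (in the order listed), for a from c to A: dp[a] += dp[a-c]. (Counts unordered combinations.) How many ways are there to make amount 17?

15

after  coin     0     1     2     3     4     5     6     7     8     9    10    11    12    13    14    15    16    17
          1     1     1     1     1     1     1     1     1     1     1     1     1     1     1     1     1     1     1
          3     1     1     1     2     2     2     3     3     3     4     4     4     5     5     5     6     6     6
          5     1     1     1     2     2     3     4     4     5     6     7     8     9    10    11    13    14    15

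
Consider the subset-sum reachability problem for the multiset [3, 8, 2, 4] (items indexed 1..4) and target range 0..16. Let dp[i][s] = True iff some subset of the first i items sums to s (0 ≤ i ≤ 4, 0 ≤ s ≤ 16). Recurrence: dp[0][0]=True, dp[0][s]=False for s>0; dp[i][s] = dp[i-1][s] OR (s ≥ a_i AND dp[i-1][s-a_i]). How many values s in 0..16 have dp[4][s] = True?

15

i\s   0   1   2   3   4   5   6   7   8   9  10  11  12  13  14  15  16
  0   T   F   F   F   F   F   F   F   F   F   F   F   F   F   F   F   F
  1   T   F   F   T   F   F   F   F   F   F   F   F   F   F   F   F   F
  2   T   F   F   T   F   F   F   F   T   F   F   T   F   F   F   F   F
  3   T   F   T   T   F   T   F   F   T   F   T   T   F   T   F   F   F
  4   T   F   T   T   T   T   T   T   T   T   T   T   T   T   T   T   F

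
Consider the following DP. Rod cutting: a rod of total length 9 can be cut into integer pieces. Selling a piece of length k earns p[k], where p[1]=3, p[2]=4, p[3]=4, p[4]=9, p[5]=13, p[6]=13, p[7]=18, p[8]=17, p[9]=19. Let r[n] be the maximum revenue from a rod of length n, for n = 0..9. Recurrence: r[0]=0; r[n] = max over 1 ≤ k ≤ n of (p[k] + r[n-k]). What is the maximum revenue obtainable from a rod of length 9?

   n    0    1    2    3    4    5    6    7    8    9
r[n]    0    3    6    9   12   15   18   21   24   27

27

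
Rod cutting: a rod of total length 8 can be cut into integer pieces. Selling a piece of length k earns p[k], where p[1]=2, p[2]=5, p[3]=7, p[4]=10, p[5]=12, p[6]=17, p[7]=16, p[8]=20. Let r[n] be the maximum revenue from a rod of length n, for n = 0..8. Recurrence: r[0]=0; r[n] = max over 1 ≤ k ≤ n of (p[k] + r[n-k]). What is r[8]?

   n    0    1    2    3    4    5    6    7    8
r[n]    0    2    5    7   10   12   17   19   22

22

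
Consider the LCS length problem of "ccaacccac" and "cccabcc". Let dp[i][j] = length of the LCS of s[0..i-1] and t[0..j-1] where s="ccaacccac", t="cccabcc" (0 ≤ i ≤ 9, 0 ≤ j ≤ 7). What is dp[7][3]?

   ''  c  c  c  a  b  c  c
''  0  0  0  0  0  0  0  0
 c  0  1  1  1  1  1  1  1
 c  0  1  2  2  2  2  2  2
 a  0  1  2  2  3  3  3  3
 a  0  1  2  2  3  3  3  3
 c  0  1  2  3  3  3  4  4
 c  0  1  2  3  3  3  4  5
 c  0  1  2  3  3  3  4  5
 a  0  1  2  3  4  4  4  5
 c  0  1  2  3  4  4  5  5

3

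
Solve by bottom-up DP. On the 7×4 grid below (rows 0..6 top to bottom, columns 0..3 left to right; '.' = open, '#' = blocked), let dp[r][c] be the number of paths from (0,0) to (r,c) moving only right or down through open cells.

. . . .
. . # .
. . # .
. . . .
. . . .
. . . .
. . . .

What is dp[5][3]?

r\c   0   1   2   3
  0   1   1   1   1
  1   1   2   0   1
  2   1   3   0   1
  3   1   4   4   5
  4   1   5   9  14
  5   1   6  15  29
  6   1   7  22  51

29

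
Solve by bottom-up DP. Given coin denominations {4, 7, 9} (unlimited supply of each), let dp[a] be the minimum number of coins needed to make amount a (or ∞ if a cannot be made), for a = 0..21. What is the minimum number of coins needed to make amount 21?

 a  0  1  2  3  4  5  6  7  8  9 10 11 12 13 14 15 16 17 18 19 20 21
dp  0  -  -  -  1  -  -  1  2  1  -  2  3  2  2  3  2  3  2  4  3  3
(- denotes ∞ / unreachable)

3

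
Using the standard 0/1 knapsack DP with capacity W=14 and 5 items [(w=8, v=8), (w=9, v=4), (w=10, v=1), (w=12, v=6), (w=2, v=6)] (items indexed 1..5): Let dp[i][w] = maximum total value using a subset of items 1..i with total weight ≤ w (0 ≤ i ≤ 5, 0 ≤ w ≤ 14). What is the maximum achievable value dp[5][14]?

14

i\w   0   1   2   3   4   5   6   7   8   9  10  11  12  13  14
  0   0   0   0   0   0   0   0   0   0   0   0   0   0   0   0
  1   0   0   0   0   0   0   0   0   8   8   8   8   8   8   8
  2   0   0   0   0   0   0   0   0   8   8   8   8   8   8   8
  3   0   0   0   0   0   0   0   0   8   8   8   8   8   8   8
  4   0   0   0   0   0   0   0   0   8   8   8   8   8   8   8
  5   0   0   6   6   6   6   6   6   8   8  14  14  14  14  14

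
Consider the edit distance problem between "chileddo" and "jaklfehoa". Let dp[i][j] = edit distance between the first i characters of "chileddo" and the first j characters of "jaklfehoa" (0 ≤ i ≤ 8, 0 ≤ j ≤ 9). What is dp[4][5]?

4

   ''  j  a  k  l  f  e  h  o  a
''  0  1  2  3  4  5  6  7  8  9
 c  1  1  2  3  4  5  6  7  8  9
 h  2  2  2  3  4  5  6  6  7  8
 i  3  3  3  3  4  5  6  7  7  8
 l  4  4  4  4  3  4  5  6  7  8
 e  5  5  5  5  4  4  4  5  6  7
 d  6  6  6  6  5  5  5  5  6  7
 d  7  7  7  7  6  6  6  6  6  7
 o  8  8  8  8  7  7  7  7  6  7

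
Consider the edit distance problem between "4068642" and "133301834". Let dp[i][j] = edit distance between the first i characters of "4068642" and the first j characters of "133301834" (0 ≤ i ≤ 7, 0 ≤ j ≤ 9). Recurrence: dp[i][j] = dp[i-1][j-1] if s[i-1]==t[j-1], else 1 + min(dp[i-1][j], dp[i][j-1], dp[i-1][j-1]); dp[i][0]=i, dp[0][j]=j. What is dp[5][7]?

   ''  1  3  3  3  0  1  8  3  4
''  0  1  2  3  4  5  6  7  8  9
 4  1  1  2  3  4  5  6  7  8  8
 0  2  2  2  3  4  4  5  6  7  8
 6  3  3  3  3  4  5  5  6  7  8
 8  4  4  4  4  4  5  6  5  6  7
 6  5  5  5  5  5  5  6  6  6  7
 4  6  6  6  6  6  6  6  7  7  6
 2  7  7  7  7  7  7  7  7  8  7

6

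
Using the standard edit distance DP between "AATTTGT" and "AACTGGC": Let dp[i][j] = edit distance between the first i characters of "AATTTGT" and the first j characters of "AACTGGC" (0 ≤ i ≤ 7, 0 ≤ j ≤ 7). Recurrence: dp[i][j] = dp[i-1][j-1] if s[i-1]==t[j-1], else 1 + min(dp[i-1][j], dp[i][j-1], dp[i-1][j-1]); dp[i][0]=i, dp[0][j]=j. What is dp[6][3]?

   ''  A  A  C  T  G  G  C
''  0  1  2  3  4  5  6  7
 A  1  0  1  2  3  4  5  6
 A  2  1  0  1  2  3  4  5
 T  3  2  1  1  1  2  3  4
 T  4  3  2  2  1  2  3  4
 T  5  4  3  3  2  2  3  4
 G  6  5  4  4  3  2  2  3
 T  7  6  5  5  4  3  3  3

4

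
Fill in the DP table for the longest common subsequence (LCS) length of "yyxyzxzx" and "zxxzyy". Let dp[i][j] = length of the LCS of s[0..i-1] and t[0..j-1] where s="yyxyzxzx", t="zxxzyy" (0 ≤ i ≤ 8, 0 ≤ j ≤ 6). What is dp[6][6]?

   ''  z  x  x  z  y  y
''  0  0  0  0  0  0  0
 y  0  0  0  0  0  1  1
 y  0  0  0  0  0  1  2
 x  0  0  1  1  1  1  2
 y  0  0  1  1  1  2  2
 z  0  1  1  1  2  2  2
 x  0  1  2  2  2  2  2
 z  0  1  2  2  3  3  3
 x  0  1  2  3  3  3  3

2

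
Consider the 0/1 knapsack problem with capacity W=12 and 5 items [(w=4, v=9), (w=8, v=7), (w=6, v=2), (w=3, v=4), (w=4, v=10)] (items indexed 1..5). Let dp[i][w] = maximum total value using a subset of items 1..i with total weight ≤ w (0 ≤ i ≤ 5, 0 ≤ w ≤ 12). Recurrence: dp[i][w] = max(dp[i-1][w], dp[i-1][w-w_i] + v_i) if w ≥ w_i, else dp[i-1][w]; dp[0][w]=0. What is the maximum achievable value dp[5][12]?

23

i\w   0   1   2   3   4   5   6   7   8   9  10  11  12
  0   0   0   0   0   0   0   0   0   0   0   0   0   0
  1   0   0   0   0   9   9   9   9   9   9   9   9   9
  2   0   0   0   0   9   9   9   9   9   9   9   9  16
  3   0   0   0   0   9   9   9   9   9   9  11  11  16
  4   0   0   0   4   9   9   9  13  13  13  13  13  16
  5   0   0   0   4  10  10  10  14  19  19  19  23  23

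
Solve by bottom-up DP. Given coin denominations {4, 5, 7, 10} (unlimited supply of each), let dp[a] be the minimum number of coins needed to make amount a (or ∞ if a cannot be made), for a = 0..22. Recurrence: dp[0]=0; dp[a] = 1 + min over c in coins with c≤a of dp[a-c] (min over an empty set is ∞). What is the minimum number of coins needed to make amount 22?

 a  0  1  2  3  4  5  6  7  8  9 10 11 12 13 14 15 16 17 18 19 20 21 22
dp  0  -  -  -  1  1  -  1  2  2  1  2  2  3  2  2  3  2  3  3  2  3  3
(- denotes ∞ / unreachable)

3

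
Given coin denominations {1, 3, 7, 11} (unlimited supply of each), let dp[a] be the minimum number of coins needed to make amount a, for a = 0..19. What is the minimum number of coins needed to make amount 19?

 a  0  1  2  3  4  5  6  7  8  9 10 11 12 13 14 15 16 17 18 19
dp  0  1  2  1  2  3  2  1  2  3  2  1  2  3  2  3  4  3  2  3

3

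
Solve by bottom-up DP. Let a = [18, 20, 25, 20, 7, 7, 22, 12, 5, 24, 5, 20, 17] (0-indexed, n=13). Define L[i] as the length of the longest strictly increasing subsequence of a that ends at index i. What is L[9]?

4

   i    0    1    2    3    4    5    6    7    8    9   10   11   12
a[i]   18   20   25   20    7    7   22   12    5   24    5   20   17
L[i]    1    2    3    2    1    1    3    2    1    4    1    3    3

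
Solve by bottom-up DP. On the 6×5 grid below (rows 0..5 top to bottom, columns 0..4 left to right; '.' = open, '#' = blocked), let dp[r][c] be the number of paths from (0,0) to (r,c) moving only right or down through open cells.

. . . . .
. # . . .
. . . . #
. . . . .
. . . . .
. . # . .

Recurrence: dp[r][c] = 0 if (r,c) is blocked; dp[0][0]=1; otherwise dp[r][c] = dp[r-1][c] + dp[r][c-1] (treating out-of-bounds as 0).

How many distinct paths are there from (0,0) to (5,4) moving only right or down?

r\c   0   1   2   3   4
  0   1   1   1   1   1
  1   1   0   1   2   3
  2   1   1   2   4   0
  3   1   2   4   8   8
  4   1   3   7  15  23
  5   1   4   0  15  38

38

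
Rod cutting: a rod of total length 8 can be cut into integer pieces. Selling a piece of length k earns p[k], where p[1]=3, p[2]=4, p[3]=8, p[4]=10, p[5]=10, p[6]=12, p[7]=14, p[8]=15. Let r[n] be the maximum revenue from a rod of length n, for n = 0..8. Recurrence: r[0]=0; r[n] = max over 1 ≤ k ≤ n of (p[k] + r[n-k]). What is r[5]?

   n    0    1    2    3    4    5    6    7    8
r[n]    0    3    6    9   12   15   18   21   24

15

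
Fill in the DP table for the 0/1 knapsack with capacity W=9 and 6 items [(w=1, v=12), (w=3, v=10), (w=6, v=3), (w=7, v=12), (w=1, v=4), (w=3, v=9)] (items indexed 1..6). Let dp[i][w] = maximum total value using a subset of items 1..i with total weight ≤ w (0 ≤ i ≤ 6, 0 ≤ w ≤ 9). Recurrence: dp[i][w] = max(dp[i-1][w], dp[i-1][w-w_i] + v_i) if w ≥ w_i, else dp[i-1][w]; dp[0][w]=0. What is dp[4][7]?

i\w   0   1   2   3   4   5   6   7   8   9
  0   0   0   0   0   0   0   0   0   0   0
  1   0  12  12  12  12  12  12  12  12  12
  2   0  12  12  12  22  22  22  22  22  22
  3   0  12  12  12  22  22  22  22  22  22
  4   0  12  12  12  22  22  22  22  24  24
  5   0  12  16  16  22  26  26  26  26  28
  6   0  12  16  16  22  26  26  31  35  35

22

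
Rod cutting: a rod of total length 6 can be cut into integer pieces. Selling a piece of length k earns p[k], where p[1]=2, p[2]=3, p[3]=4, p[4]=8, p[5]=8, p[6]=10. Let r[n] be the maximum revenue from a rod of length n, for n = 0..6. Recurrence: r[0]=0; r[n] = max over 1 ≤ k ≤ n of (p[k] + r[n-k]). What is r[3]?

6

   n    0    1    2    3    4    5    6
r[n]    0    2    4    6    8   10   12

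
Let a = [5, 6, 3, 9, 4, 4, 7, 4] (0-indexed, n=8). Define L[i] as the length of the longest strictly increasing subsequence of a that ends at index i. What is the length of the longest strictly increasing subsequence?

   i    0    1    2    3    4    5    6    7
a[i]    5    6    3    9    4    4    7    4
L[i]    1    2    1    3    2    2    3    2

3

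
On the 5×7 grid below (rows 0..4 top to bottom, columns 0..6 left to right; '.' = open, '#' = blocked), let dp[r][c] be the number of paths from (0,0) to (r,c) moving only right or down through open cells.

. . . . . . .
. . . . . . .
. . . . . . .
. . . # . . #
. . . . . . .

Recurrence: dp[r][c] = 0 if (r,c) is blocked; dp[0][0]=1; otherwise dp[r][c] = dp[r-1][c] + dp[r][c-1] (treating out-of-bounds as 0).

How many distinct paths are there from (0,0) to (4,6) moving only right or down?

66

r\c   0   1   2   3   4   5   6
  0   1   1   1   1   1   1   1
  1   1   2   3   4   5   6   7
  2   1   3   6  10  15  21  28
  3   1   4  10   0  15  36   0
  4   1   5  15  15  30  66  66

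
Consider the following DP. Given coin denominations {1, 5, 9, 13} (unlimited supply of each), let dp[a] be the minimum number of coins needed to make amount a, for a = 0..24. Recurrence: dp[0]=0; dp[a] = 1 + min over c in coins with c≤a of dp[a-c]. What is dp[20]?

 a  0  1  2  3  4  5  6  7  8  9 10 11 12 13 14 15 16 17 18 19 20 21 22 23 24
dp  0  1  2  3  4  1  2  3  4  1  2  3  4  1  2  3  4  5  2  3  4  5  2  3  4

4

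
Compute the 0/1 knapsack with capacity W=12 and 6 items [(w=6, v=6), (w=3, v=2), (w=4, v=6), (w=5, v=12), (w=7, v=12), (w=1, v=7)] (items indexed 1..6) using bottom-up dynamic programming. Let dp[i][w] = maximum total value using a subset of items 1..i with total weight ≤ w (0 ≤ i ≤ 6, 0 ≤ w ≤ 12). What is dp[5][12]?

i\w   0   1   2   3   4   5   6   7   8   9  10  11  12
  0   0   0   0   0   0   0   0   0   0   0   0   0   0
  1   0   0   0   0   0   0   6   6   6   6   6   6   6
  2   0   0   0   2   2   2   6   6   6   8   8   8   8
  3   0   0   0   2   6   6   6   8   8   8  12  12  12
  4   0   0   0   2   6  12  12  12  14  18  18  18  20
  5   0   0   0   2   6  12  12  12  14  18  18  18  24
  6   0   7   7   7   9  13  19  19  19  21  25  25  25

24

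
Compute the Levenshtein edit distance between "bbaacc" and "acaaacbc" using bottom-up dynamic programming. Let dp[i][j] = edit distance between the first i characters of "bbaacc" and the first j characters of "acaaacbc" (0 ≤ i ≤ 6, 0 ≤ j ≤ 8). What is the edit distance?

   ''  a  c  a  a  a  c  b  c
''  0  1  2  3  4  5  6  7  8
 b  1  1  2  3  4  5  6  6  7
 b  2  2  2  3  4  5  6  6  7
 a  3  2  3  2  3  4  5  6  7
 a  4  3  3  3  2  3  4  5  6
 c  5  4  3  4  3  3  3  4  5
 c  6  5  4  4  4  4  3  4  4

4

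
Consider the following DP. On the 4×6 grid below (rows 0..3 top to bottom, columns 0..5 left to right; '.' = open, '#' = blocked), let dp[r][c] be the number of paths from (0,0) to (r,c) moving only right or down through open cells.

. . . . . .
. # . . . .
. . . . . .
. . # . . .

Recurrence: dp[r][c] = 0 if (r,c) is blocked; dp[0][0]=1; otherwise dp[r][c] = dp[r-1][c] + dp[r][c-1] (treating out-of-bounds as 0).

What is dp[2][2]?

2

r\c   0   1   2   3   4   5
  0   1   1   1   1   1   1
  1   1   0   1   2   3   4
  2   1   1   2   4   7  11
  3   1   2   0   4  11  22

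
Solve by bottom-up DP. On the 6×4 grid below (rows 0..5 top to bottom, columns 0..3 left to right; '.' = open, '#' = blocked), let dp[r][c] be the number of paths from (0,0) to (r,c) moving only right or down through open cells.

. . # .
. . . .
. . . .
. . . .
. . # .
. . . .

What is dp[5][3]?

r\c   0   1   2   3
  0   1   1   0   0
  1   1   2   2   2
  2   1   3   5   7
  3   1   4   9  16
  4   1   5   0  16
  5   1   6   6  22

22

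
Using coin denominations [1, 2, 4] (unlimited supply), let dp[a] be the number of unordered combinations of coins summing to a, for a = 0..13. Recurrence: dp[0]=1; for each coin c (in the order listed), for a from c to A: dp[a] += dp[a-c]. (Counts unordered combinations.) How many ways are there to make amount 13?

after  coin     0     1     2     3     4     5     6     7     8     9    10    11    12    13
          1     1     1     1     1     1     1     1     1     1     1     1     1     1     1
          2     1     1     2     2     3     3     4     4     5     5     6     6     7     7
          4     1     1     2     2     4     4     6     6     9     9    12    12    16    16

16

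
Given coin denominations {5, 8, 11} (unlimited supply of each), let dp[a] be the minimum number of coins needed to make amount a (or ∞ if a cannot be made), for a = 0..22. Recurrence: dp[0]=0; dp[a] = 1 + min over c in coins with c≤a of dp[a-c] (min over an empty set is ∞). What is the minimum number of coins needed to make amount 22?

 a  0  1  2  3  4  5  6  7  8  9 10 11 12 13 14 15 16 17 18 19 20 21 22
dp  0  -  -  -  -  1  -  -  1  -  2  1  -  2  -  3  2  -  3  2  4  3  2
(- denotes ∞ / unreachable)

2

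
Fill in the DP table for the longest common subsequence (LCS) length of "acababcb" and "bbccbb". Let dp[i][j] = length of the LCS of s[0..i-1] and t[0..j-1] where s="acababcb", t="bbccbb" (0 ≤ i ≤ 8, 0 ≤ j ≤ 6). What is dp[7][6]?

   ''  b  b  c  c  b  b
''  0  0  0  0  0  0  0
 a  0  0  0  0  0  0  0
 c  0  0  0  1  1  1  1
 a  0  0  0  1  1  1  1
 b  0  1  1  1  1  2  2
 a  0  1  1  1  1  2  2
 b  0  1  2  2  2  2  3
 c  0  1  2  3  3  3  3
 b  0  1  2  3  3  4  4

3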